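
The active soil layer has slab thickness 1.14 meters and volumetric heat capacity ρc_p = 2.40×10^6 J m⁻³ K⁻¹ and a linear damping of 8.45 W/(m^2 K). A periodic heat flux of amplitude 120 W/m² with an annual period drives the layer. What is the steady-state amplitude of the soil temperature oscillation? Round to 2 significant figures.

14 K

Areal heat capacity C = ρc_p × D = 2.40×10^6 × 1.14 = 2.74×10^6 J m⁻² K⁻¹.
Angular frequency ω = 2π / T = 2π / 3.15×10^7 s = 1.99×10^-7 s⁻¹.
√((Cω)² + λ²) = √((0.545)² + 8.45²) = 8.47 W/(m²·K).
Amplitude A = F₀ / √((Cω)²+λ²) = 120 / 8.47 = 14.2 K.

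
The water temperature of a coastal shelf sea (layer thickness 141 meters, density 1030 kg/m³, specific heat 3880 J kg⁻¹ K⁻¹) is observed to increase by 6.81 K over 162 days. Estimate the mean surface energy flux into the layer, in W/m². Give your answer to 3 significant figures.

274

Areal heat capacity C = ρ c_p D = 1030 × 3880 × 141 = 5.63×10^8 J m⁻² K⁻¹.
Required heat per unit area: Q = C ΔT = 5.63×10^8 × 6.81 = 3.84×10^9 J/m².
Flux F = Q / Δt = 3.84×10^9 / 1.40×10^7 s = 274 W/m².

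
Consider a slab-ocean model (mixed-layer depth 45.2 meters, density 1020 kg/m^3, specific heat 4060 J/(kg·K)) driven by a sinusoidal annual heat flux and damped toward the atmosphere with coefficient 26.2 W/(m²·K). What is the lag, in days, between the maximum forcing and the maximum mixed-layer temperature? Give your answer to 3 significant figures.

55.7 days

Areal heat capacity C = ρ c_p D = 1020 × 4060 × 45.2 = 1.87×10^8 J m⁻² K⁻¹.
ω = 2π / 3.15×10^7 s = 1.99×10^-7 s⁻¹.
Phase lag φ = arctan(Cω/λ) = arctan(37.3/26.2) = 0.958 rad.
Time lag = φ / ω = 0.958 / 1.99×10^-7 = 4.81×10^6 s = 55.7 days.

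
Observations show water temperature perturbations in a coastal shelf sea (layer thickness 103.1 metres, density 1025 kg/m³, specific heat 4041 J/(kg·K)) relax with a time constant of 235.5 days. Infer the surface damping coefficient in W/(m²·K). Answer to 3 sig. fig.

21.0

Areal heat capacity C = ρ c_p D = 1025 × 4041 × 103.1 = 4.27×10^8 J/(m^2 K).
τ = 235.5 days = 2.03×10^7 s.
λ = C / τ = 4.27×10^8 / 2.03×10^7 = 21.0 W/(m²·K).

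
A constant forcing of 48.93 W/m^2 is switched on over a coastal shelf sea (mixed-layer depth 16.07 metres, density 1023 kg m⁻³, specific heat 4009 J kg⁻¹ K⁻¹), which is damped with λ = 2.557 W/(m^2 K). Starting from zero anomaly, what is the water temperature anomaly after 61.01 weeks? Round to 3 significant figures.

Areal heat capacity C = ρ c_p D = 1023 × 4009 × 16.07 = 6.59×10^7 J m⁻² K⁻¹.
τ = C / λ = 6.59×10^7 / 2.557 = 2.58×10^7 s.
Equilibrium anomaly ΔT_eq = F / λ = 48.93 / 2.557 = 19.1 K.
t = 61.01 weeks = 3.69×10^7 s, so t/τ = 1.43.
ΔT(t) = ΔT_eq (1 − e^(−t/τ)) = 19.1 × (1 − e^−1.43) = 14.6 K.

14.6 K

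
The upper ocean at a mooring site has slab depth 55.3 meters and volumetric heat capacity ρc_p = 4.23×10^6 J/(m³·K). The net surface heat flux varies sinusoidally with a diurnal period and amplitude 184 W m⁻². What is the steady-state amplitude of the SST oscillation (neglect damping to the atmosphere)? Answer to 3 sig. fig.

0.0108 K

Areal heat capacity C = ρc_p × D = 4.23×10^6 × 55.3 = 2.34×10^8 J/(m^2 K).
Angular frequency ω = 2π / T = 2π / 86400 s = 7.27×10^-5 s⁻¹.
Cω = 2.34×10^8 × 7.27×10^-5 = 17000 W/(m²·K).
Amplitude A = F₀ / (Cω) = 184 / 17000 = 0.0108 K.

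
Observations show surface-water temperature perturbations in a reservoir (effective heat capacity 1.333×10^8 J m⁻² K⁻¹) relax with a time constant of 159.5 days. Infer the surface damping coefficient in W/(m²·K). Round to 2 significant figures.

9.7

Areal heat capacity C = 1.333×10^8 J m⁻² K⁻¹ (given).
τ = 159.5 days = 1.38×10^7 s.
λ = C / τ = 1.33×10^8 / 1.38×10^7 = 9.67 W/(m²·K).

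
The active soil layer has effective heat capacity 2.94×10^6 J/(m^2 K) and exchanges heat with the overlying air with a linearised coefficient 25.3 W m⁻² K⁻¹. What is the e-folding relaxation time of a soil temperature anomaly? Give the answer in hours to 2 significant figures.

Areal heat capacity C = 2.94×10^6 J/(m^2 K) (given).
Relaxation time τ = C / λ = 2.94×10^6 / 25.3 = 1.16×10^5 s.
In hours: 1.16×10^5 s / (3600 s/hour) = 32.3 hours.

32 hours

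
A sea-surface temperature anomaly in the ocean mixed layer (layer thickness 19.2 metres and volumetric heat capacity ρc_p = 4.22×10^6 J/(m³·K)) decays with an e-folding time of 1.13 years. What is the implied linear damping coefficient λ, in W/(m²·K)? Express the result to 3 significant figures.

2.27

Areal heat capacity C = ρc_p × D = 4.22×10^6 × 19.2 = 8.10×10^7 J/(m^2 K).
τ = 1.13 years = 3.57×10^7 s.
λ = C / τ = 8.10×10^7 / 3.57×10^7 = 2.27 W/(m²·K).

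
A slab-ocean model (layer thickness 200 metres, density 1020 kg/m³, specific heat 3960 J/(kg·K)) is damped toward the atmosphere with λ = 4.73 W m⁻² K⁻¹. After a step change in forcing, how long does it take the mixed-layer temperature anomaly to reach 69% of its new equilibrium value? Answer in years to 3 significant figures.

6.34 years

Areal heat capacity C = ρ c_p D = 1020 × 3960 × 200 = 8.08×10^8 J/(m²·K).
τ = C / λ = 8.08×10^8 / 4.73 = 1.71×10^8 s.
Fraction reached: 1 − e^(−t/τ) = 0.69 ⇒ t = −τ ln(1 − 0.69) = τ × 1.17.
t = 2.00×10^8 s = 6.34 years.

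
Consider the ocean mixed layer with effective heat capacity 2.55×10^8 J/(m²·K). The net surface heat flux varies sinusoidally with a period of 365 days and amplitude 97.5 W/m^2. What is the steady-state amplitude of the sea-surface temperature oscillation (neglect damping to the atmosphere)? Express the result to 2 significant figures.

1.9 K

Areal heat capacity C = 2.55×10^8 J/(m²·K) (given).
Angular frequency ω = 2π / T = 2π / 3.15×10^7 s = 1.99×10^-7 s⁻¹.
Cω = 2.55×10^8 × 1.99×10^-7 = 50.8 W/(m²·K).
Amplitude A = F₀ / (Cω) = 97.5 / 50.8 = 1.92 K.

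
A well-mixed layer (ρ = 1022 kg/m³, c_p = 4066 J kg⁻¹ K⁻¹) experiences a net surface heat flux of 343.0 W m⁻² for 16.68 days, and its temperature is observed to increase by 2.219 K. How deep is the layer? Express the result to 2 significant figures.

Heat input Q = F Δt = 343.0 × 1.44×10^6 s = 4.94×10^8 J/m².
Required areal heat capacity C = Q / ΔT = 2.23×10^8 J/(m²·K).
Depth D = C / (ρ c_p) = 2.23×10^8 / (1022 × 4066) = 53.6 m.

54 m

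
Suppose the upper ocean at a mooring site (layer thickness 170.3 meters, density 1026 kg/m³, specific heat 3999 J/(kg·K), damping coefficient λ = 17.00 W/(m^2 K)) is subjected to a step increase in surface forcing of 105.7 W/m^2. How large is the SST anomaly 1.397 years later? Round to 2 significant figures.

4.1 K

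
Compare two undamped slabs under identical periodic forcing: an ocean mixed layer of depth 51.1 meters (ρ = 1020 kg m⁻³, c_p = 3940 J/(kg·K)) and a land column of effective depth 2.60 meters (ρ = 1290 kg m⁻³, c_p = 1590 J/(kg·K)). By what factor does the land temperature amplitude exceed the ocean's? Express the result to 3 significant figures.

C_ocean = 1020 × 3940 × 51.1 = 2.05×10^8 J/(m²·K).
C_land = 1290 × 1590 × 2.60 = 5.33×10^6 J/(m²·K).
Undamped amplitude ∝ 1/C, so A_land/A_ocean = C_ocean/C_land = 38.5.

38.5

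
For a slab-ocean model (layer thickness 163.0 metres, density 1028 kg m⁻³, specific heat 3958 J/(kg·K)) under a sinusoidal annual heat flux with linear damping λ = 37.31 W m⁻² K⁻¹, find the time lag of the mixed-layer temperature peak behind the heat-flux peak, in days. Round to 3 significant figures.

Areal heat capacity C = ρ c_p D = 1028 × 3958 × 163.0 = 6.63×10^8 J/(m²·K).
ω = 2π / 3.15×10^7 s = 1.99×10^-7 s⁻¹.
Phase lag φ = arctan(Cω/λ) = arctan(132/37.31) = 1.30 rad.
Time lag = φ / ω = 1.30 / 1.99×10^-7 = 6.50×10^6 s = 75.3 days.

75.3 days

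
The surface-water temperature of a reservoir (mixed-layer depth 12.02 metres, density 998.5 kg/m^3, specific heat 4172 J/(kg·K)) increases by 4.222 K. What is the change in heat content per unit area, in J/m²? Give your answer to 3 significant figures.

Areal heat capacity C = ρ c_p D = 998.5 × 4172 × 12.02 = 5.01×10^7 J/(m²·K).
ΔQ = C ΔT = 5.01×10^7 × 4.222 = 2.11×10^8 J/m².

2.11×10^8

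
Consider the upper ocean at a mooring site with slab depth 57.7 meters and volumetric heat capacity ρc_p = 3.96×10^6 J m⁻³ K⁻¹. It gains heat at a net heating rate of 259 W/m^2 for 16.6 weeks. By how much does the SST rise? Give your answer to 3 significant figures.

Areal heat capacity C = ρc_p × D = 3.96×10^6 × 57.7 = 2.28×10^8 J m⁻² K⁻¹.
Net heat input Q = F Δt = 259 × (16.6 weeks × 6.048×10^5 s/week) = 2.60×10^9 J/m².
ΔT = Q / C = 2.60×10^9 / 2.28×10^8 = 11.4 K.

11.4 K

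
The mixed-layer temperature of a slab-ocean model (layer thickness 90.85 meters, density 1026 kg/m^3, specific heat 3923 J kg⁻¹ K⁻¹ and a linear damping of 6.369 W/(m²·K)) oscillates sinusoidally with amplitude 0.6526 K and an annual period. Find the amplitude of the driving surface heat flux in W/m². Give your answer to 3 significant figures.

Areal heat capacity C = ρ c_p D = 1026 × 3923 × 90.85 = 3.66×10^8 J m⁻² K⁻¹.
ω = 2π / 3.15×10^7 s = 1.99×10^-7 s⁻¹.
√((Cω)² + λ²) = √((72.9)² + 6.369²) = 73.1 W/(m²·K).
F₀ = A × √((Cω)²+λ²) = 0.6526 × 73.1 = 47.7 W/m².

47.7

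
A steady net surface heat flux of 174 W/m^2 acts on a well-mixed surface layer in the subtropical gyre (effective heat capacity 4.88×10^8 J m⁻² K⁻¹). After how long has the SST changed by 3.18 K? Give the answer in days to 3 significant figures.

Areal heat capacity C = 4.88×10^8 J m⁻² K⁻¹ (given).
Time required: Δt = C ΔT / F = 4.88×10^8 × 3.18 / 174 = 8.92×10^6 s.
In days: 8.92×10^6 s / (86400 s/day) = 103 days.

103 days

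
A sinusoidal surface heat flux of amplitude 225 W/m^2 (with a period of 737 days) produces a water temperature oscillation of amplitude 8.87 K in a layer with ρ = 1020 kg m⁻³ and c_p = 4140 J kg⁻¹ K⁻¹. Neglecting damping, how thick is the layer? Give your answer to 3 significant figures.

ω = 2π / 6.37×10^7 s = 9.87×10^-8 s⁻¹.
Required C = F₀ / (A ω) = 225 / (8.87 × 9.87×10^-8) = 2.57×10^8 J/(m²·K).
D = C / (ρ c_p) = 2.57×10^8 / (1020 × 4140) = 60.9 m.

60.9 m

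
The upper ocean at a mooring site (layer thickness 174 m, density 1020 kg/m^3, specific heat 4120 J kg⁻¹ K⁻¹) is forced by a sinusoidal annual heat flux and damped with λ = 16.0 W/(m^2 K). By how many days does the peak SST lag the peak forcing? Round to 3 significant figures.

Areal heat capacity C = ρ c_p D = 1020 × 4120 × 174 = 7.31×10^8 J/(m^2 K).
ω = 2π / 3.15×10^7 s = 1.99×10^-7 s⁻¹.
Phase lag φ = arctan(Cω/λ) = arctan(146/16.0) = 1.46 rad.
Time lag = φ / ω = 1.46 / 1.99×10^-7 = 7.33×10^6 s = 84.9 days.

84.9 days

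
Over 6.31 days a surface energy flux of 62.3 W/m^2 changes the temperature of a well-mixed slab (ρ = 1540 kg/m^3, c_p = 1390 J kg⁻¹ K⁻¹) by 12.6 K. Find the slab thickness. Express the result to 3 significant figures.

1.26 m

Heat input Q = F Δt = 62.3 × 5.45×10^5 s = 3.40×10^7 J/m².
Required areal heat capacity C = Q / ΔT = 2.70×10^6 J/(m²·K).
Depth D = C / (ρ c_p) = 2.70×10^6 / (1540 × 1390) = 1.26 m.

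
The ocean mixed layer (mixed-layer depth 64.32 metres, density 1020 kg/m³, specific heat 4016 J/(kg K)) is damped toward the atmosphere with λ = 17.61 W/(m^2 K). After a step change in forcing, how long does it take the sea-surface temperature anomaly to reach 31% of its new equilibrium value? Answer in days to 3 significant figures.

64.3 days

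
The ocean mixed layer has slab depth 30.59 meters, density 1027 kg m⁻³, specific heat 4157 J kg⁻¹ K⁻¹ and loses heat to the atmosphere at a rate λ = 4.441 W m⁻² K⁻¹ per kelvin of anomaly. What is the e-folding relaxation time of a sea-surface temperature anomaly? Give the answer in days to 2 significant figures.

Areal heat capacity C = ρ c_p D = 1027 × 4157 × 30.59 = 1.31×10^8 J m⁻² K⁻¹.
Relaxation time τ = C / λ = 1.31×10^8 / 4.441 = 2.94×10^7 s.
In days: 2.94×10^7 s / (86400 s/day) = 340 days.

340 days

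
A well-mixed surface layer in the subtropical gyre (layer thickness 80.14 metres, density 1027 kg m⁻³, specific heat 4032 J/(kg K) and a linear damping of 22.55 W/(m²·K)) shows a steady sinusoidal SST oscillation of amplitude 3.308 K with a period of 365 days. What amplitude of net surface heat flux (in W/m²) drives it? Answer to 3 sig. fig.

231

Areal heat capacity C = ρ c_p D = 1027 × 4032 × 80.14 = 3.32×10^8 J/(m²·K).
ω = 2π / 3.15×10^7 s = 1.99×10^-7 s⁻¹.
√((Cω)² + λ²) = √((66.1)² + 22.55²) = 69.9 W/(m²·K).
F₀ = A × √((Cω)²+λ²) = 3.308 × 69.9 = 231 W/m².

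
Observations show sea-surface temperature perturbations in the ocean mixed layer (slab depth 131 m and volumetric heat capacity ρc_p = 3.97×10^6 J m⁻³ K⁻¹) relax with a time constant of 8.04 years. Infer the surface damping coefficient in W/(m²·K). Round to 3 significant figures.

2.05

Areal heat capacity C = ρc_p × D = 3.97×10^6 × 131 = 5.20×10^8 J m⁻² K⁻¹.
τ = 8.04 years = 2.54×10^8 s.
λ = C / τ = 5.20×10^8 / 2.54×10^8 = 2.05 W/(m²·K).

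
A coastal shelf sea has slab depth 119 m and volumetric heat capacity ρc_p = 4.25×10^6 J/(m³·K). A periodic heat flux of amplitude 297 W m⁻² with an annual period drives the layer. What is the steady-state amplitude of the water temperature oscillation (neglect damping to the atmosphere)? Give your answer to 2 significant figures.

Areal heat capacity C = ρc_p × D = 4.25×10^6 × 119 = 5.06×10^8 J/(m^2 K).
Angular frequency ω = 2π / T = 2π / 3.15×10^7 s = 1.99×10^-7 s⁻¹.
Cω = 5.06×10^8 × 1.99×10^-7 = 101 W/(m²·K).
Amplitude A = F₀ / (Cω) = 297 / 101 = 2.95 K.

2.9 K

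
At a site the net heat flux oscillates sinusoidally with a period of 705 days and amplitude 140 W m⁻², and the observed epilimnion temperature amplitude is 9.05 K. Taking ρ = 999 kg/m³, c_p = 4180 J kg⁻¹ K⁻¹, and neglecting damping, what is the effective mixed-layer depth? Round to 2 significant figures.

36 m

ω = 2π / 6.09×10^7 s = 1.03×10^-7 s⁻¹.
Required C = F₀ / (A ω) = 140 / (9.05 × 1.03×10^-7) = 1.50×10^8 J/(m²·K).
D = C / (ρ c_p) = 1.50×10^8 / (999 × 4180) = 35.9 m.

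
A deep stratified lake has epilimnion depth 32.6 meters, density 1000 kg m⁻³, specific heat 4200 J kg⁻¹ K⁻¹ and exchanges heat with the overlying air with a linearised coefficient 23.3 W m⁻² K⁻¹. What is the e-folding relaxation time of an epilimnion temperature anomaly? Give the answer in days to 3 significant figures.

Areal heat capacity C = ρ c_p D = 1000 × 4200 × 32.6 = 1.37×10^8 J/(m^2 K).
Relaxation time τ = C / λ = 1.37×10^8 / 23.3 = 5.88×10^6 s.
In days: 5.88×10^6 s / (86400 s/day) = 68.0 days.

68.0 days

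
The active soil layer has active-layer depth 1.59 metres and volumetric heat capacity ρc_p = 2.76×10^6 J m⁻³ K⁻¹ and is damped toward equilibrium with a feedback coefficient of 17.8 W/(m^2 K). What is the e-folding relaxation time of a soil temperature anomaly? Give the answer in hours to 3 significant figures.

68.5 hours

Areal heat capacity C = ρc_p × D = 2.76×10^6 × 1.59 = 4.39×10^6 J/(m^2 K).
Relaxation time τ = C / λ = 4.39×10^6 / 17.8 = 2.47×10^5 s.
In hours: 2.47×10^5 s / (3600 s/hour) = 68.5 hours.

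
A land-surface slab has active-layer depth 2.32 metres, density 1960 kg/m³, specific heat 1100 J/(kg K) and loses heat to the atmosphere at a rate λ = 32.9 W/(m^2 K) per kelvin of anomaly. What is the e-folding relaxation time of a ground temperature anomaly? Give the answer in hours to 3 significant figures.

Areal heat capacity C = ρ c_p D = 1960 × 1100 × 2.32 = 5.00×10^6 J/(m^2 K).
Relaxation time τ = C / λ = 5.00×10^6 / 32.9 = 1.52×10^5 s.
In hours: 1.52×10^5 s / (3600 s/hour) = 42.2 hours.

42.2 hours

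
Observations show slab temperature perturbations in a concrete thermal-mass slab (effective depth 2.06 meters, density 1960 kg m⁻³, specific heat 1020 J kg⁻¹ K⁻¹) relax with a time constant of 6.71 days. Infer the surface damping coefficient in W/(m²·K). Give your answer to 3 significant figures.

Areal heat capacity C = ρ c_p D = 1960 × 1020 × 2.06 = 4.12×10^6 J m⁻² K⁻¹.
τ = 6.71 days = 5.80×10^5 s.
λ = C / τ = 4.12×10^6 / 5.80×10^5 = 7.10 W/(m²·K).

7.10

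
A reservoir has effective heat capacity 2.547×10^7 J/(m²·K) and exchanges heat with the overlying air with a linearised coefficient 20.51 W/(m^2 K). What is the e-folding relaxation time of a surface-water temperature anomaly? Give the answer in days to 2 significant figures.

Areal heat capacity C = 2.547×10^7 J/(m²·K) (given).
Relaxation time τ = C / λ = 2.55×10^7 / 20.51 = 1.24×10^6 s.
In days: 1.24×10^6 s / (86400 s/day) = 14.4 days.

14 days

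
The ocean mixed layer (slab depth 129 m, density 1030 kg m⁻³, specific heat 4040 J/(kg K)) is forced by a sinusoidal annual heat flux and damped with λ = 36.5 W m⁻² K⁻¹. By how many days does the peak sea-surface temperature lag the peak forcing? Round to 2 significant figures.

Areal heat capacity C = ρ c_p D = 1030 × 4040 × 129 = 5.37×10^8 J m⁻² K⁻¹.
ω = 2π / 3.15×10^7 s = 1.99×10^-7 s⁻¹.
Phase lag φ = arctan(Cω/λ) = arctan(107/36.5) = 1.24 rad.
Time lag = φ / ω = 1.24 / 1.99×10^-7 = 6.23×10^6 s = 72.1 days.

72 days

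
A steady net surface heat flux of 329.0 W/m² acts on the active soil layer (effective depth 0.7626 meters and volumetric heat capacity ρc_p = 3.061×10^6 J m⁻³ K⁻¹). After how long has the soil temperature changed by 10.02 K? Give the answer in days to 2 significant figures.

0.82 days

Areal heat capacity C = ρc_p × D = 3.061×10^6 × 0.7626 = 2.33×10^6 J/(m^2 K).
Time required: Δt = C ΔT / F = 2.33×10^6 × 10.02 / 329.0 = 71100 s.
In days: 71100 s / (86400 s/day) = 0.823 days.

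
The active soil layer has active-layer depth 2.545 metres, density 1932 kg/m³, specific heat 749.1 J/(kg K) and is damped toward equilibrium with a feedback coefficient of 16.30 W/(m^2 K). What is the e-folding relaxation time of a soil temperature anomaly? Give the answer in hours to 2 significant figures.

63 hours

Areal heat capacity C = ρ c_p D = 1932 × 749.1 × 2.545 = 3.68×10^6 J/(m^2 K).
Relaxation time τ = C / λ = 3.68×10^6 / 16.30 = 2.26×10^5 s.
In hours: 2.26×10^5 s / (3600 s/hour) = 62.8 hours.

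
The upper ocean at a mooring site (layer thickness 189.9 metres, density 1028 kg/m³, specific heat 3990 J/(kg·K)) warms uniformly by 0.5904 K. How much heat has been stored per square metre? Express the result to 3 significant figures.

4.60×10^8

Areal heat capacity C = ρ c_p D = 1028 × 3990 × 189.9 = 7.79×10^8 J/(m^2 K).
ΔQ = C ΔT = 7.79×10^8 × 0.5904 = 4.60×10^8 J/m².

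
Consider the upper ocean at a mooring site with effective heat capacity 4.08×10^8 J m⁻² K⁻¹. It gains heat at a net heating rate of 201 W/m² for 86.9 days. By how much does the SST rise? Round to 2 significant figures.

3.7 K

Areal heat capacity C = 4.08×10^8 J m⁻² K⁻¹ (given).
Net heat input Q = F Δt = 201 × (86.9 days × 86400 s/day) = 1.51×10^9 J/m².
ΔT = Q / C = 1.51×10^9 / 4.08×10^8 = 3.70 K.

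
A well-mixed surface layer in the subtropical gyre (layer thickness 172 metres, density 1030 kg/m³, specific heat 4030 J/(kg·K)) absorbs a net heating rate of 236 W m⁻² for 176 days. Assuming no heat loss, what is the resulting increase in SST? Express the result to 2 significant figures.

5.0 K

Areal heat capacity C = ρ c_p D = 1030 × 4030 × 172 = 7.14×10^8 J m⁻² K⁻¹.
Net heat input Q = F Δt = 236 × (176 days × 86400 s/day) = 3.59×10^9 J/m².
ΔT = Q / C = 3.59×10^9 / 7.14×10^8 = 5.03 K.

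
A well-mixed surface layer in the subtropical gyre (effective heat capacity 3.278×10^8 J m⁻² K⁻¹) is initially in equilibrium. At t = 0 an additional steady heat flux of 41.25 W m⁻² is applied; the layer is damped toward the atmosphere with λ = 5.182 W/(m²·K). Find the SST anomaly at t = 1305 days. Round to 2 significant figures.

6.6 K

Areal heat capacity C = 3.278×10^8 J m⁻² K⁻¹ (given).
τ = C / λ = 3.28×10^8 / 5.182 = 6.33×10^7 s.
Equilibrium anomaly ΔT_eq = F / λ = 41.25 / 5.182 = 7.96 K.
t = 1305 days = 1.13×10^8 s, so t/τ = 1.78.
ΔT(t) = ΔT_eq (1 − e^(−t/τ)) = 7.96 × (1 − e^−1.78) = 6.62 K.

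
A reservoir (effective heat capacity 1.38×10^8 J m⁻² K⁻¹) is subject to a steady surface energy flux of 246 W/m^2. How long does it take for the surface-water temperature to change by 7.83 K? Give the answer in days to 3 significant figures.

50.8 days

Areal heat capacity C = 1.38×10^8 J m⁻² K⁻¹ (given).
Time required: Δt = C ΔT / F = 1.38×10^8 × 7.83 / 246 = 4.39×10^6 s.
In days: 4.39×10^6 s / (86400 s/day) = 50.8 days.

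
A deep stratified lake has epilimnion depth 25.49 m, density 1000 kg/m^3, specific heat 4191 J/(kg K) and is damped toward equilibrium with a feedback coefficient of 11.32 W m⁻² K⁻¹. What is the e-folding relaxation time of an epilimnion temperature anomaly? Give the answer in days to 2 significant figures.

110 days

Areal heat capacity C = ρ c_p D = 1000 × 4191 × 25.49 = 1.07×10^8 J/(m²·K).
Relaxation time τ = C / λ = 1.07×10^8 / 11.32 = 9.44×10^6 s.
In days: 9.44×10^6 s / (86400 s/day) = 109 days.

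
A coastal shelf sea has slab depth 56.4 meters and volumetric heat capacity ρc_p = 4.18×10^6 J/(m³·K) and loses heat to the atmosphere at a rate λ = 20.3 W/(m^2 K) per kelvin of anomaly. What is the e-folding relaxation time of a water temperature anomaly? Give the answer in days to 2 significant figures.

130 days

Areal heat capacity C = ρc_p × D = 4.18×10^6 × 56.4 = 2.36×10^8 J/(m²·K).
Relaxation time τ = C / λ = 2.36×10^8 / 20.3 = 1.16×10^7 s.
In days: 1.16×10^7 s / (86400 s/day) = 134 days.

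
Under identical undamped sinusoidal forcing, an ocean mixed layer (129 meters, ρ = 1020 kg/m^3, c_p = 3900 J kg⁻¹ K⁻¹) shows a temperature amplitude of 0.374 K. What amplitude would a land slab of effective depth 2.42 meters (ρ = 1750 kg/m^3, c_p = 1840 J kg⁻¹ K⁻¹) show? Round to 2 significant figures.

C_ocean = 5.13×10^8 J/(m²·K); C_land = 7.79×10^6 J/(m²·K).
A ∝ 1/C ⇒ A_land = A_ocean × C_ocean/C_land = 0.374 × 65.9 = 24.6 K.

25 K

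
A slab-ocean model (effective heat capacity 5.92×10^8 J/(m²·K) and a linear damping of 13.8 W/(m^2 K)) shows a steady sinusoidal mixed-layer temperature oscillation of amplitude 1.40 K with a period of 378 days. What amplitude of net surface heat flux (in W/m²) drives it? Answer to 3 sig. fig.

161

Areal heat capacity C = 5.92×10^8 J/(m²·K) (given).
ω = 2π / 3.27×10^7 s = 1.92×10^-7 s⁻¹.
√((Cω)² + λ²) = √((114)² + 13.8²) = 115 W/(m²·K).
F₀ = A × √((Cω)²+λ²) = 1.40 × 115 = 161 W/m².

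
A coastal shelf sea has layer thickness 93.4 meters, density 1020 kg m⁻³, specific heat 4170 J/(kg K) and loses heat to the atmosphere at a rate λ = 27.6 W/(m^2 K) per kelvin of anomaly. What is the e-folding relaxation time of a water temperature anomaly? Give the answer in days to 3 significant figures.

167 days

Areal heat capacity C = ρ c_p D = 1020 × 4170 × 93.4 = 3.97×10^8 J/(m²·K).
Relaxation time τ = C / λ = 3.97×10^8 / 27.6 = 1.44×10^7 s.
In days: 1.44×10^7 s / (86400 s/day) = 167 days.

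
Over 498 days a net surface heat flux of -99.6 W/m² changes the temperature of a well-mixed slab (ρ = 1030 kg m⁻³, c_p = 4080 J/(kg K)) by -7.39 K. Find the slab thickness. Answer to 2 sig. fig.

Heat input Q = F Δt = -99.6 × 4.30×10^7 s = -4.29×10^9 J/m².
Required areal heat capacity C = Q / ΔT = 5.80×10^8 J/(m²·K).
Depth D = C / (ρ c_p) = 5.80×10^8 / (1030 × 4080) = 138 m.

140 m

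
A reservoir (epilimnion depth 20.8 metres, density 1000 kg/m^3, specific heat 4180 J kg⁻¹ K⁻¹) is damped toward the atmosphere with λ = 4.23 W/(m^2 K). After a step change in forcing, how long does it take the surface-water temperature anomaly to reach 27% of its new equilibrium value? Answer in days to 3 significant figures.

74.9 days

Areal heat capacity C = ρ c_p D = 1000 × 4180 × 20.8 = 8.69×10^7 J m⁻² K⁻¹.
τ = C / λ = 8.69×10^7 / 4.23 = 2.06×10^7 s.
Fraction reached: 1 − e^(−t/τ) = 0.27 ⇒ t = −τ ln(1 − 0.27) = τ × 0.315.
t = 6.47×10^6 s = 74.9 days.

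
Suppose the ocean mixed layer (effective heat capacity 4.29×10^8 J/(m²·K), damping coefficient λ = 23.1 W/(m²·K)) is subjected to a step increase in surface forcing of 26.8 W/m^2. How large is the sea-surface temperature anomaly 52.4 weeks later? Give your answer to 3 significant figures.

0.950 K

Areal heat capacity C = 4.29×10^8 J/(m²·K) (given).
τ = C / λ = 4.29×10^8 / 23.1 = 1.86×10^7 s.
Equilibrium anomaly ΔT_eq = F / λ = 26.8 / 23.1 = 1.16 K.
t = 52.4 weeks = 3.17×10^7 s, so t/τ = 1.71.
ΔT(t) = ΔT_eq (1 − e^(−t/τ)) = 1.16 × (1 − e^−1.71) = 0.950 K.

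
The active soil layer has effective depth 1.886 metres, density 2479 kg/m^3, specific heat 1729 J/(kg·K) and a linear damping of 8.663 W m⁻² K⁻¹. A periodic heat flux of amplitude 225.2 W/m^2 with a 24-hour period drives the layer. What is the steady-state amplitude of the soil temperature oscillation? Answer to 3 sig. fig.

Areal heat capacity C = ρ c_p D = 2479 × 1729 × 1.886 = 8.08×10^6 J/(m^2 K).
Angular frequency ω = 2π / T = 2π / 86400 s = 7.27×10^-5 s⁻¹.
√((Cω)² + λ²) = √((588)² + 8.663²) = 588 W/(m²·K).
Amplitude A = F₀ / √((Cω)²+λ²) = 225.2 / 588 = 0.383 K.

0.383 K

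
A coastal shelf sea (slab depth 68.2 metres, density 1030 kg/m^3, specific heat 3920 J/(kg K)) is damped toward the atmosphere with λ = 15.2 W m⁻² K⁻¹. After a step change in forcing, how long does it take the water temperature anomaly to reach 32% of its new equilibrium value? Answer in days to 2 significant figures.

81 days

Areal heat capacity C = ρ c_p D = 1030 × 3920 × 68.2 = 2.75×10^8 J/(m²·K).
τ = C / λ = 2.75×10^8 / 15.2 = 1.81×10^7 s.
Fraction reached: 1 − e^(−t/τ) = 0.32 ⇒ t = −τ ln(1 − 0.32) = τ × 0.386.
t = 6.99×10^6 s = 80.9 days.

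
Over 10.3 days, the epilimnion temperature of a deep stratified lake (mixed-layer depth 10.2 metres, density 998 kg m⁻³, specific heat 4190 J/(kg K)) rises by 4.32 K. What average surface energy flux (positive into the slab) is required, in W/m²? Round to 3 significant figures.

Areal heat capacity C = ρ c_p D = 998 × 4190 × 10.2 = 4.27×10^7 J/(m²·K).
Required heat per unit area: Q = C ΔT = 4.27×10^7 × 4.32 = 1.84×10^8 J/m².
Flux F = Q / Δt = 1.84×10^8 / 8.90×10^5 s = 207 W/m².

207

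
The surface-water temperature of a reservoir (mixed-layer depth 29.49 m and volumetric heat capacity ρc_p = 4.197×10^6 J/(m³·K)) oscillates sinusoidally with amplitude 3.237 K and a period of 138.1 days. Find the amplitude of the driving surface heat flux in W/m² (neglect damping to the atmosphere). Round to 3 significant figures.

Areal heat capacity C = ρc_p × D = 4.197×10^6 × 29.49 = 1.24×10^8 J/(m^2 K).
ω = 2π / 1.19×10^7 s = 5.27×10^-7 s⁻¹.
Cω = 1.24×10^8 × 5.27×10^-7 = 65.2 W/(m²·K).
F₀ = A × Cω = 3.237 × 65.2 = 211 W/m².

211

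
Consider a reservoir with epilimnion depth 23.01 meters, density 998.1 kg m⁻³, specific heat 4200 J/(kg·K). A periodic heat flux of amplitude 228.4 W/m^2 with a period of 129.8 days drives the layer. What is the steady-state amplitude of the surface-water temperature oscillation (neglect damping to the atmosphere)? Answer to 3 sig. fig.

4.23 K

Areal heat capacity C = ρ c_p D = 998.1 × 4200 × 23.01 = 9.65×10^7 J/(m²·K).
Angular frequency ω = 2π / T = 2π / 1.12×10^7 s = 5.60×10^-7 s⁻¹.
Cω = 9.65×10^7 × 5.60×10^-7 = 54.0 W/(m²·K).
Amplitude A = F₀ / (Cω) = 228.4 / 54.0 = 4.23 K.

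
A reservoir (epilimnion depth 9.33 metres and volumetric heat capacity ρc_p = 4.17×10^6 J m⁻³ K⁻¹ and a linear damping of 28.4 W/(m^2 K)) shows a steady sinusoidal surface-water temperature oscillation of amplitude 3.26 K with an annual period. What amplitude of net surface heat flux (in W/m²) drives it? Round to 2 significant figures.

Areal heat capacity C = ρc_p × D = 4.17×10^6 × 9.33 = 3.89×10^7 J/(m²·K).
ω = 2π / 3.15×10^7 s = 1.99×10^-7 s⁻¹.
√((Cω)² + λ²) = √((7.75)² + 28.4²) = 29.4 W/(m²·K).
F₀ = A × √((Cω)²+λ²) = 3.26 × 29.4 = 96.0 W/m².

96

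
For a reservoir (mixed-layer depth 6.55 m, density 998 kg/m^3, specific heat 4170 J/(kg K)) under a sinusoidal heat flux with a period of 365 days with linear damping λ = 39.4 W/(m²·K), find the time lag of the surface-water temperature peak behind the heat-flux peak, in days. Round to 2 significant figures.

8.0 days

Areal heat capacity C = ρ c_p D = 998 × 4170 × 6.55 = 2.73×10^7 J m⁻² K⁻¹.
ω = 2π / 3.15×10^7 s = 1.99×10^-7 s⁻¹.
Phase lag φ = arctan(Cω/λ) = arctan(5.43/39.4) = 0.137 rad.
Time lag = φ / ω = 0.137 / 1.99×10^-7 = 6.88×10^5 s = 7.96 days.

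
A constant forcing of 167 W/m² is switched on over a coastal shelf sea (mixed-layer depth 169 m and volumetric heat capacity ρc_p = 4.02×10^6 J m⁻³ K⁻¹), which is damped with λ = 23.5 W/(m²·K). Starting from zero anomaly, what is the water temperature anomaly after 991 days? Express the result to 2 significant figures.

Areal heat capacity C = ρc_p × D = 4.02×10^6 × 169 = 6.79×10^8 J/(m^2 K).
τ = C / λ = 6.79×10^8 / 23.5 = 2.89×10^7 s.
Equilibrium anomaly ΔT_eq = F / λ = 167 / 23.5 = 7.11 K.
t = 991 days = 8.56×10^7 s, so t/τ = 2.96.
ΔT(t) = ΔT_eq (1 − e^(−t/τ)) = 7.11 × (1 − e^−2.96) = 6.74 K.

6.7 K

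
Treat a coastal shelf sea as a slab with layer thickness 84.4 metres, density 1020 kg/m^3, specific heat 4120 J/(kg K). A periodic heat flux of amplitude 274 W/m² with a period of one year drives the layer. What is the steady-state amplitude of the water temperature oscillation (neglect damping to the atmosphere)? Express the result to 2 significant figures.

3.9 K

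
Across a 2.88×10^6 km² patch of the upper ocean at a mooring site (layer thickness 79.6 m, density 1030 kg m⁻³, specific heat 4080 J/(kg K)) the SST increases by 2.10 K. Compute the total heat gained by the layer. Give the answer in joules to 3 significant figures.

Areal heat capacity C = ρ c_p D = 1030 × 4080 × 79.6 = 3.35×10^8 J/(m²·K).
Heat per unit area: q = C ΔT = 3.35×10^8 × 2.10 = 7.02×10^8 J/m².
Total heat: Q = q × A = 7.02×10^8 × (2.88×10^6 × 10⁶ m²) = 2.02×10^21 J.

2.02×10^21 J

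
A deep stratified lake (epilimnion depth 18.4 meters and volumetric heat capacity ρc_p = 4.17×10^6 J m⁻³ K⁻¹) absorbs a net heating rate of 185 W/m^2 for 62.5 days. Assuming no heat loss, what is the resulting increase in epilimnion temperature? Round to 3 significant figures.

Areal heat capacity C = ρc_p × D = 4.17×10^6 × 18.4 = 7.67×10^7 J m⁻² K⁻¹.
Net heat input Q = F Δt = 185 × (62.5 days × 86400 s/day) = 9.99×10^8 J/m².
ΔT = Q / C = 9.99×10^8 / 7.67×10^7 = 13.0 K.

13.0 K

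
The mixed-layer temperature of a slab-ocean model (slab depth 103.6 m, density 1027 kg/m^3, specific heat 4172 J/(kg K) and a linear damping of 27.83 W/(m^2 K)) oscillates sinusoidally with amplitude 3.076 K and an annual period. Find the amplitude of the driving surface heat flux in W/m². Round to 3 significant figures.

285

Areal heat capacity C = ρ c_p D = 1027 × 4172 × 103.6 = 4.44×10^8 J/(m²·K).
ω = 2π / 3.15×10^7 s = 1.99×10^-7 s⁻¹.
√((Cω)² + λ²) = √((88.4)² + 27.83²) = 92.7 W/(m²·K).
F₀ = A × √((Cω)²+λ²) = 3.076 × 92.7 = 285 W/m².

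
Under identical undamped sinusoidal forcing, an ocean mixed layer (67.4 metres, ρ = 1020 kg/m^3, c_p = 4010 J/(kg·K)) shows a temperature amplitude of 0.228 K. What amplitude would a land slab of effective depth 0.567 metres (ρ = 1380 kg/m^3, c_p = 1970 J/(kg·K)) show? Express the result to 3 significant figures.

40.8 K

C_ocean = 2.76×10^8 J/(m²·K); C_land = 1.54×10^6 J/(m²·K).
A ∝ 1/C ⇒ A_land = A_ocean × C_ocean/C_land = 0.228 × 179 = 40.8 K.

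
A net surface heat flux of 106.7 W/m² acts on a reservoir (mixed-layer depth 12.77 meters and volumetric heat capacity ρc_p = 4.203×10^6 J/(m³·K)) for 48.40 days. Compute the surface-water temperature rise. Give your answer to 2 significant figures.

Areal heat capacity C = ρc_p × D = 4.203×10^6 × 12.77 = 5.37×10^7 J m⁻² K⁻¹.
Net heat input Q = F Δt = 106.7 × (48.40 days × 86400 s/day) = 4.46×10^8 J/m².
ΔT = Q / C = 4.46×10^8 / 5.37×10^7 = 8.31 K.

8.3 K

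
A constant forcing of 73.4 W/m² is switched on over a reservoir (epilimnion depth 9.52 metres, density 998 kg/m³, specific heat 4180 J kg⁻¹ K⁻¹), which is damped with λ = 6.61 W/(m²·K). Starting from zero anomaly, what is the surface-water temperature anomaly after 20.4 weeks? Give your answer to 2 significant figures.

9.7 K

Areal heat capacity C = ρ c_p D = 998 × 4180 × 9.52 = 3.97×10^7 J/(m²·K).
τ = C / λ = 3.97×10^7 / 6.61 = 6.01×10^6 s.
Equilibrium anomaly ΔT_eq = F / λ = 73.4 / 6.61 = 11.1 K.
t = 20.4 weeks = 1.23×10^7 s, so t/τ = 2.05.
ΔT(t) = ΔT_eq (1 − e^(−t/τ)) = 11.1 × (1 − e^−2.05) = 9.68 K.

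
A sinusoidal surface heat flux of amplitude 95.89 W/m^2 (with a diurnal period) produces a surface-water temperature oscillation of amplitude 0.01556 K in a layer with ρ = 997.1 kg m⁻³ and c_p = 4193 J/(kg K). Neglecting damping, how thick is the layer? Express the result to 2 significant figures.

20 m

ω = 2π / 86400 s = 7.27×10^-5 s⁻¹.
Required C = F₀ / (A ω) = 95.89 / (0.01556 × 7.27×10^-5) = 8.47×10^7 J/(m²·K).
D = C / (ρ c_p) = 8.47×10^7 / (997.1 × 4193) = 20.3 m.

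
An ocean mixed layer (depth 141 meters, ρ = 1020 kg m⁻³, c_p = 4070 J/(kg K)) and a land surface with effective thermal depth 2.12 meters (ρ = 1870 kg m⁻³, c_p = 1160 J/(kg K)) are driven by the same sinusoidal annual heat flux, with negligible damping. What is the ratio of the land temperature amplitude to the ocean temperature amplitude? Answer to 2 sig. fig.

C_ocean = 1020 × 4070 × 141 = 5.85×10^8 J/(m²·K).
C_land = 1870 × 1160 × 2.12 = 4.60×10^6 J/(m²·K).
Undamped amplitude ∝ 1/C, so A_land/A_ocean = C_ocean/C_land = 127.

130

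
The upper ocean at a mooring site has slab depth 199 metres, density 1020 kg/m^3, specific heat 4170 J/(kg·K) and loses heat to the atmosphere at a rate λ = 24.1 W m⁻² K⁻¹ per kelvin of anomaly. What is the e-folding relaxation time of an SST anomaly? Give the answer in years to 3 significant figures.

Areal heat capacity C = ρ c_p D = 1020 × 4170 × 199 = 8.46×10^8 J m⁻² K⁻¹.
Relaxation time τ = C / λ = 8.46×10^8 / 24.1 = 3.51×10^7 s.
In years: 3.51×10^7 s / (3.156×10^7 s/year) = 1.11 years.

1.11 years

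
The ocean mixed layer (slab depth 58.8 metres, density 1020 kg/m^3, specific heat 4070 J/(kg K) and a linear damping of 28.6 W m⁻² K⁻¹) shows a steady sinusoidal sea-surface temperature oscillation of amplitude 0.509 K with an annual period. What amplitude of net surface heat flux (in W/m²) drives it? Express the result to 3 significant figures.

Areal heat capacity C = ρ c_p D = 1020 × 4070 × 58.8 = 2.44×10^8 J/(m^2 K).
ω = 2π / 3.15×10^7 s = 1.99×10^-7 s⁻¹.
√((Cω)² + λ²) = √((48.6)² + 28.6²) = 56.4 W/(m²·K).
F₀ = A × √((Cω)²+λ²) = 0.509 × 56.4 = 28.7 W/m².

28.7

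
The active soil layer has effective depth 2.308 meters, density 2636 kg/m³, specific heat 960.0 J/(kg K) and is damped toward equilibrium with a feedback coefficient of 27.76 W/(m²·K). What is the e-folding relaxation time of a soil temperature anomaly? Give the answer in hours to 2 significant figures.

58 hours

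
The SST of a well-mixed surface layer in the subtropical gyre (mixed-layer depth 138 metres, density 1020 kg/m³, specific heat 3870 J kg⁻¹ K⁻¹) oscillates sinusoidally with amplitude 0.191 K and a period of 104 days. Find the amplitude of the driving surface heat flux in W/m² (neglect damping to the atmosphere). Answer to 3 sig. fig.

72.8

Areal heat capacity C = ρ c_p D = 1020 × 3870 × 138 = 5.45×10^8 J/(m²·K).
ω = 2π / 8.99×10^6 s = 6.99×10^-7 s⁻¹.
Cω = 5.45×10^8 × 6.99×10^-7 = 381 W/(m²·K).
F₀ = A × Cω = 0.191 × 381 = 72.8 W/m².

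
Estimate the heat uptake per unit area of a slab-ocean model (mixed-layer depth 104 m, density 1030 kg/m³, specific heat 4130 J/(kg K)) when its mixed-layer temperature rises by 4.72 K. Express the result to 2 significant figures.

Areal heat capacity C = ρ c_p D = 1030 × 4130 × 104 = 4.42×10^8 J/(m^2 K).
ΔQ = C ΔT = 4.42×10^8 × 4.72 = 2.09×10^9 J/m².

2.1×10^9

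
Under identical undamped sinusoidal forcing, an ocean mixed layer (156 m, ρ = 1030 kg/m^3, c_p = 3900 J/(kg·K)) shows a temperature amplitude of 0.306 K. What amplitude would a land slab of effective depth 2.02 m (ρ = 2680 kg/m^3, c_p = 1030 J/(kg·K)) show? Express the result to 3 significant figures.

C_ocean = 6.27×10^8 J/(m²·K); C_land = 5.58×10^6 J/(m²·K).
A ∝ 1/C ⇒ A_land = A_ocean × C_ocean/C_land = 0.306 × 112 = 34.4 K.

34.4 K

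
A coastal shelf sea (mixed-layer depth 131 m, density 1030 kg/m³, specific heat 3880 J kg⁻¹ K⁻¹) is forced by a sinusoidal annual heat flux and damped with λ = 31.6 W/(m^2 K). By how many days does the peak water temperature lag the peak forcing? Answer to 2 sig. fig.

74 days

Areal heat capacity C = ρ c_p D = 1030 × 3880 × 131 = 5.24×10^8 J m⁻² K⁻¹.
ω = 2π / 3.15×10^7 s = 1.99×10^-7 s⁻¹.
Phase lag φ = arctan(Cω/λ) = arctan(104/31.6) = 1.28 rad.
Time lag = φ / ω = 1.28 / 1.99×10^-7 = 6.41×10^6 s = 74.2 days.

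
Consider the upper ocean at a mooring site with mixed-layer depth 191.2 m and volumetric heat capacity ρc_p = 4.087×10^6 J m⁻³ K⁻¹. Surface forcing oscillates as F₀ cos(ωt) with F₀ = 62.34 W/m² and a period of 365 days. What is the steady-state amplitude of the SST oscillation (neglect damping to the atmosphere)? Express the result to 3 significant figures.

Areal heat capacity C = ρc_p × D = 4.087×10^6 × 191.2 = 7.81×10^8 J/(m²·K).
Angular frequency ω = 2π / T = 2π / 3.15×10^7 s = 1.99×10^-7 s⁻¹.
Cω = 7.81×10^8 × 1.99×10^-7 = 156 W/(m²·K).
Amplitude A = F₀ / (Cω) = 62.34 / 156 = 0.400 K.

0.400 K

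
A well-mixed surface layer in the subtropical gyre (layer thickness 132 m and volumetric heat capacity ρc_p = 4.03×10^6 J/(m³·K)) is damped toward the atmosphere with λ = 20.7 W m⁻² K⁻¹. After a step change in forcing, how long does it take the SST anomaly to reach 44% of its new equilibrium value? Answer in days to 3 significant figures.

Areal heat capacity C = ρc_p × D = 4.03×10^6 × 132 = 5.32×10^8 J/(m²·K).
τ = C / λ = 5.32×10^8 / 20.7 = 2.57×10^7 s.
Fraction reached: 1 − e^(−t/τ) = 0.44 ⇒ t = −τ ln(1 − 0.44) = τ × 0.580.
t = 1.49×10^7 s = 172 days.

172 days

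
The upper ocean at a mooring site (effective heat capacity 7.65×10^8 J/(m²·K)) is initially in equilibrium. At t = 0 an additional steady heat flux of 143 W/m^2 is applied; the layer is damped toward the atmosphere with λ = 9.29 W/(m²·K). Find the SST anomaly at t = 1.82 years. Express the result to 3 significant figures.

7.73 K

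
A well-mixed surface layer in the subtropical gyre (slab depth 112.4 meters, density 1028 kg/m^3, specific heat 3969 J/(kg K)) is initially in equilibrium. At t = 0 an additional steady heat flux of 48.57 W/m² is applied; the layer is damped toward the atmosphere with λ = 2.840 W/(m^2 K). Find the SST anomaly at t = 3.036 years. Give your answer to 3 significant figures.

Areal heat capacity C = ρ c_p D = 1028 × 3969 × 112.4 = 4.59×10^8 J/(m^2 K).
τ = C / λ = 4.59×10^8 / 2.840 = 1.61×10^8 s.
Equilibrium anomaly ΔT_eq = F / λ = 48.57 / 2.840 = 17.1 K.
t = 3.036 years = 9.58×10^7 s, so t/τ = 0.593.
ΔT(t) = ΔT_eq (1 − e^(−t/τ)) = 17.1 × (1 − e^−0.593) = 7.65 K.

7.65 K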